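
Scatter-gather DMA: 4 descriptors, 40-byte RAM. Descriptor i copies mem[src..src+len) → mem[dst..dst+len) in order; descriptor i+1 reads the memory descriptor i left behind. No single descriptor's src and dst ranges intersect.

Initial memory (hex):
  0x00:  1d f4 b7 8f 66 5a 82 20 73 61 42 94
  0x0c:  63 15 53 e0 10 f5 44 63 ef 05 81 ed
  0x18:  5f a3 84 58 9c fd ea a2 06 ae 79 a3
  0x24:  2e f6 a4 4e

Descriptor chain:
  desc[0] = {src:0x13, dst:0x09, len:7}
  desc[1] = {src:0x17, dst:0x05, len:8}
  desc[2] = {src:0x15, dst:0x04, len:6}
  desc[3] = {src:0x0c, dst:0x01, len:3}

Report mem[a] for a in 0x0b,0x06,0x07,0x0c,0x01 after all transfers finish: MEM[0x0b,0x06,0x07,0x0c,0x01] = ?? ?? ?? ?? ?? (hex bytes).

[0] 0x13->0x09 len=7 : 63 ef 05 81 ed 5f a3
[1] 0x17->0x05 len=8 : ed 5f a3 84 58 9c fd ea
[2] 0x15->0x04 len=6 : 05 81 ed 5f a3 84
[3] 0x0c->0x01 len=3 : ea ed 5f
query mem[0x0b]=0xfd, mem[0x06]=0xed, mem[0x07]=0x5f, mem[0x0c]=0xea, mem[0x01]=0xea

MEM[0x0b,0x06,0x07,0x0c,0x01] = fd ed 5f ea ea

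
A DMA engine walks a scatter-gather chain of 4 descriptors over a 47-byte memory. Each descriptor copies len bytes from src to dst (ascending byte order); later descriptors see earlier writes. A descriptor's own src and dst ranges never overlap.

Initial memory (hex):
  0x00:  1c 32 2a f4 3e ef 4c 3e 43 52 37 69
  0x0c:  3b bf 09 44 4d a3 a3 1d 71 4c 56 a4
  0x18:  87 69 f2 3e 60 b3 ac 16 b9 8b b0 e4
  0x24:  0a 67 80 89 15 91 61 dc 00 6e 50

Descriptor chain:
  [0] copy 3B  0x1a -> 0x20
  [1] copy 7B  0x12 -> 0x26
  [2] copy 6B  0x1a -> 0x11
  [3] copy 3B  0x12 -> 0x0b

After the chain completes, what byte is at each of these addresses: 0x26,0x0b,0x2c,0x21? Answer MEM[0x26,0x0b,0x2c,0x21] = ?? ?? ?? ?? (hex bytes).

MEM[0x26,0x0b,0x2c,0x21] = a3 3e 87 3e

D0: mem[0x20..0x22] <- [f2 3e 60]
D1: mem[0x26..0x2c] <- [a3 1d 71 4c 56 a4 87]
D2: mem[0x11..0x16] <- [f2 3e 60 b3 ac 16]
D3: mem[0x0b..0x0d] <- [3e 60 b3]
query mem[0x26]=0xa3, mem[0x0b]=0x3e, mem[0x2c]=0x87, mem[0x21]=0x3e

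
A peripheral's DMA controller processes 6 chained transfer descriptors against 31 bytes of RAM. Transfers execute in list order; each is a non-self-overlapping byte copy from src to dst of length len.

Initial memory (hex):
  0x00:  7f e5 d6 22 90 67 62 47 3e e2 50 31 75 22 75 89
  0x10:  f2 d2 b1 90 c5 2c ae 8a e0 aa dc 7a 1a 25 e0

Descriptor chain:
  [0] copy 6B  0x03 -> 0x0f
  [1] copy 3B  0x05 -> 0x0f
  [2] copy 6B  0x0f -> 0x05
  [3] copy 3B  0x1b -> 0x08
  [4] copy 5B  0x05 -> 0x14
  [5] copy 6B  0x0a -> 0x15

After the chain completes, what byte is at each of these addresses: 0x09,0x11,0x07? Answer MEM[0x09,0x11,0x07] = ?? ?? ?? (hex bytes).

#0 dst[0x0f+6] := {0x22,0x90,0x67,0x62,0x47,0x3e}
#1 dst[0x0f+3] := {0x67,0x62,0x47}
#2 dst[0x05+6] := {0x67,0x62,0x47,0x62,0x47,0x3e}
#3 dst[0x08+3] := {0x7a,0x1a,0x25}
#4 dst[0x14+5] := {0x67,0x62,0x47,0x7a,0x1a}
#5 dst[0x15+6] := {0x25,0x31,0x75,0x22,0x75,0x67}
query mem[0x09]=0x1a, mem[0x11]=0x47, mem[0x07]=0x47

MEM[0x09,0x11,0x07] = 1a 47 47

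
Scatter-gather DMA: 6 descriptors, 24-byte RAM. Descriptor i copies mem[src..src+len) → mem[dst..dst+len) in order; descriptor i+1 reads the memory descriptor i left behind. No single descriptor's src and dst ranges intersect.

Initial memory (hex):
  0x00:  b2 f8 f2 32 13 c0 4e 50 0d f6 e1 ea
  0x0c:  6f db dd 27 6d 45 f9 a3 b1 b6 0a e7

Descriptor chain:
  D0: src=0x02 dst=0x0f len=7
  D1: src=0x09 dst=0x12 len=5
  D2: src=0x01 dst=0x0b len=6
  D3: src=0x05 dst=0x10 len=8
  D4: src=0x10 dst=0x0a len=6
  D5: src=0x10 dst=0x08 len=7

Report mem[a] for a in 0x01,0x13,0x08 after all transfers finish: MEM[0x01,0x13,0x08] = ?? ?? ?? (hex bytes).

MEM[0x01,0x13,0x08] = f8 0d c0

  after D0: wrote 7B at 0x0f = f23213c04e500d
  after D1: wrote 5B at 0x12 = f6e1ea6fdb
  after D2: wrote 6B at 0x0b = f8f23213c04e
  after D3: wrote 8B at 0x10 = c04e500df6e1f8f2
  after D4: wrote 6B at 0x0a = c04e500df6e1
  after D5: wrote 7B at 0x08 = c04e500df6e1f8
query mem[0x01]=0xf8, mem[0x13]=0x0d, mem[0x08]=0xc0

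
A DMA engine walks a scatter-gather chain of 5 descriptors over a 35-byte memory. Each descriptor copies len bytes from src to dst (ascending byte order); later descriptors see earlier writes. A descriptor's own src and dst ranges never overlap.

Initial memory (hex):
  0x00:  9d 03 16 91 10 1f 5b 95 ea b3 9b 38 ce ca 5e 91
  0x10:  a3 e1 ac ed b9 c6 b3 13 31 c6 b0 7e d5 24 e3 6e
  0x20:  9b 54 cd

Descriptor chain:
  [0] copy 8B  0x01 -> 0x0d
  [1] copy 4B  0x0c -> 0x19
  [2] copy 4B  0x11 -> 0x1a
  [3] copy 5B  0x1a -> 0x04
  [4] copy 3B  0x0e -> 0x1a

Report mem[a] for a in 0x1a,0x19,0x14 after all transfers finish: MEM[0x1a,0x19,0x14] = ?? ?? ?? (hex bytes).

MEM[0x1a,0x19,0x14] = 16 ce ea

#0 dst[0x0d+8] := {0x03,0x16,0x91,0x10,0x1f,0x5b,0x95,0xea}
#1 dst[0x19+4] := {0xce,0x03,0x16,0x91}
#2 dst[0x1a+4] := {0x1f,0x5b,0x95,0xea}
#3 dst[0x04+5] := {0x1f,0x5b,0x95,0xea,0xe3}
#4 dst[0x1a+3] := {0x16,0x91,0x10}
query mem[0x1a]=0x16, mem[0x19]=0xce, mem[0x14]=0xea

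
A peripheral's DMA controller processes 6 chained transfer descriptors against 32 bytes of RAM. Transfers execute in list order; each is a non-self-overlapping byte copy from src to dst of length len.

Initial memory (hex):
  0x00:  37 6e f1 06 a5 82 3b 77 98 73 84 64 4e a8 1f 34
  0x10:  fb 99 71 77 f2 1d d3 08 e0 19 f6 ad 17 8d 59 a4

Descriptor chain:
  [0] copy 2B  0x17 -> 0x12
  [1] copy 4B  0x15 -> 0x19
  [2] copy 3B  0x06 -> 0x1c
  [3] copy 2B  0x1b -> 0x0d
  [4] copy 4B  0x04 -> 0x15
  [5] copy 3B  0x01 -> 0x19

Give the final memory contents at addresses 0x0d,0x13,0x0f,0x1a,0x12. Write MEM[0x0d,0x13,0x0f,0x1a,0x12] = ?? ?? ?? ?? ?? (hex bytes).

D0: mem[0x12..0x13] <- [08 e0]
D1: mem[0x19..0x1c] <- [1d d3 08 e0]
D2: mem[0x1c..0x1e] <- [3b 77 98]
D3: mem[0x0d..0x0e] <- [08 3b]
D4: mem[0x15..0x18] <- [a5 82 3b 77]
D5: mem[0x19..0x1b] <- [6e f1 06]
query mem[0x0d]=0x08, mem[0x13]=0xe0, mem[0x0f]=0x34, mem[0x1a]=0xf1, mem[0x12]=0x08

MEM[0x0d,0x13,0x0f,0x1a,0x12] = 08 e0 34 f1 08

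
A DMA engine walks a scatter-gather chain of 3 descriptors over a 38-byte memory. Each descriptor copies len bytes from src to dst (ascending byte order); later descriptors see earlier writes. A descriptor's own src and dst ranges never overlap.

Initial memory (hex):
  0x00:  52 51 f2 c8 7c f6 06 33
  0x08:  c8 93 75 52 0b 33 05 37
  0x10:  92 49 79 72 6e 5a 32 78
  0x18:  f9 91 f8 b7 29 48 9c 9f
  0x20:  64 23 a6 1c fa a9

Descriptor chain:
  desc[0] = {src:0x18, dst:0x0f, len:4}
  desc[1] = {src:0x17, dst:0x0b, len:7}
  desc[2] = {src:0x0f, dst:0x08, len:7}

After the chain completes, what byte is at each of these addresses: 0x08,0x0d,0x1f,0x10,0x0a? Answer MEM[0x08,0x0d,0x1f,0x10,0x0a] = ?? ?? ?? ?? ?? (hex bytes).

  after D0: wrote 4B at 0x0f = f991f8b7
  after D1: wrote 7B at 0x0b = 78f991f8b72948
  after D2: wrote 7B at 0x08 = b72948b7726e5a
query mem[0x08]=0xb7, mem[0x0d]=0x6e, mem[0x1f]=0x9f, mem[0x10]=0x29, mem[0x0a]=0x48

MEM[0x08,0x0d,0x1f,0x10,0x0a] = b7 6e 9f 29 48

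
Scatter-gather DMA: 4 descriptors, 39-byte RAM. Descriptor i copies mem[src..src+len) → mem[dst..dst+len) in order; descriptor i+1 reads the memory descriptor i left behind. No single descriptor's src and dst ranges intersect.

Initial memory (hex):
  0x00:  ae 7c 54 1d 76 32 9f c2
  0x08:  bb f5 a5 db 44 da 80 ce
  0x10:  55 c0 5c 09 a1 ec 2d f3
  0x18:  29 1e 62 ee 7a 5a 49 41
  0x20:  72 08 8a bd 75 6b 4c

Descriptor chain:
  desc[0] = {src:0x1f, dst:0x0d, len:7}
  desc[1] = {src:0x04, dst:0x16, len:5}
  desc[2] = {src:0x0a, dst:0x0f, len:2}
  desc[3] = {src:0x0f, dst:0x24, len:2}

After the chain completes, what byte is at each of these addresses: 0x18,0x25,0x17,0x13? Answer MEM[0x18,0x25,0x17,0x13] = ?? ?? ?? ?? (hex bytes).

  after D0: wrote 7B at 0x0d = 4172088abd756b
  after D1: wrote 5B at 0x16 = 76329fc2bb
  after D2: wrote 2B at 0x0f = a5db
  after D3: wrote 2B at 0x24 = a5db
query mem[0x18]=0x9f, mem[0x25]=0xdb, mem[0x17]=0x32, mem[0x13]=0x6b

MEM[0x18,0x25,0x17,0x13] = 9f db 32 6b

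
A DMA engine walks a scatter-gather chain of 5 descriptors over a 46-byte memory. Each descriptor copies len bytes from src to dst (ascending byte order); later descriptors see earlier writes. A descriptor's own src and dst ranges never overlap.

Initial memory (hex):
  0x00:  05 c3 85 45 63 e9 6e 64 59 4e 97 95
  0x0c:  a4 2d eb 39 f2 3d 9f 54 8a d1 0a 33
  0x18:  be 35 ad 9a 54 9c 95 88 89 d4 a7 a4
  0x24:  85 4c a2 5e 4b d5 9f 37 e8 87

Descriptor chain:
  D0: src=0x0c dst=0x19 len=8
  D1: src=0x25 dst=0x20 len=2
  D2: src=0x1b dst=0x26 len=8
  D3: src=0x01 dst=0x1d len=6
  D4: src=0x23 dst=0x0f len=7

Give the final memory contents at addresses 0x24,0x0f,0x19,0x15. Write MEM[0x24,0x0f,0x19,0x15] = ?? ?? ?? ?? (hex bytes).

MEM[0x24,0x0f,0x19,0x15] = 85 a4 a4 3d

#0 dst[0x19+8] := {0xa4,0x2d,0xeb,0x39,0xf2,0x3d,0x9f,0x54}
#1 dst[0x20+2] := {0x4c,0xa2}
#2 dst[0x26+8] := {0xeb,0x39,0xf2,0x3d,0x9f,0x4c,0xa2,0xa7}
#3 dst[0x1d+6] := {0xc3,0x85,0x45,0x63,0xe9,0x6e}
#4 dst[0x0f+7] := {0xa4,0x85,0x4c,0xeb,0x39,0xf2,0x3d}
query mem[0x24]=0x85, mem[0x0f]=0xa4, mem[0x19]=0xa4, mem[0x15]=0x3d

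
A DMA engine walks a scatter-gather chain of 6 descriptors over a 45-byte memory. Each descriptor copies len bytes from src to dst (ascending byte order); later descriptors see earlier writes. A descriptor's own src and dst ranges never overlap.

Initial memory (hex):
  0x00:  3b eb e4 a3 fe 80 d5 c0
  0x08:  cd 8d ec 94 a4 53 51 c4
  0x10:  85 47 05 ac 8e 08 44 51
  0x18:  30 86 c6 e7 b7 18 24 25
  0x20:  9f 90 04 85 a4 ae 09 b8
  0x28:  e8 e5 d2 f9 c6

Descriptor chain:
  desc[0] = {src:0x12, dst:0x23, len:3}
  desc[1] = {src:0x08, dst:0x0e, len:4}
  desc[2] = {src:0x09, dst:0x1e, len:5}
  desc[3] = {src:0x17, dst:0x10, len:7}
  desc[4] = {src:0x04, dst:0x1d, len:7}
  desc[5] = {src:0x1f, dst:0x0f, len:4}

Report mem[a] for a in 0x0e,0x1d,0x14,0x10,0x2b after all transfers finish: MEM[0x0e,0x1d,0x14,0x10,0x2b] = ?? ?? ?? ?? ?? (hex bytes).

D0: mem[0x23..0x25] <- [05 ac 8e]
D1: mem[0x0e..0x11] <- [cd 8d ec 94]
D2: mem[0x1e..0x22] <- [8d ec 94 a4 53]
D3: mem[0x10..0x16] <- [51 30 86 c6 e7 b7 18]
D4: mem[0x1d..0x23] <- [fe 80 d5 c0 cd 8d ec]
D5: mem[0x0f..0x12] <- [d5 c0 cd 8d]
query mem[0x0e]=0xcd, mem[0x1d]=0xfe, mem[0x14]=0xe7, mem[0x10]=0xc0, mem[0x2b]=0xf9

MEM[0x0e,0x1d,0x14,0x10,0x2b] = cd fe e7 c0 f9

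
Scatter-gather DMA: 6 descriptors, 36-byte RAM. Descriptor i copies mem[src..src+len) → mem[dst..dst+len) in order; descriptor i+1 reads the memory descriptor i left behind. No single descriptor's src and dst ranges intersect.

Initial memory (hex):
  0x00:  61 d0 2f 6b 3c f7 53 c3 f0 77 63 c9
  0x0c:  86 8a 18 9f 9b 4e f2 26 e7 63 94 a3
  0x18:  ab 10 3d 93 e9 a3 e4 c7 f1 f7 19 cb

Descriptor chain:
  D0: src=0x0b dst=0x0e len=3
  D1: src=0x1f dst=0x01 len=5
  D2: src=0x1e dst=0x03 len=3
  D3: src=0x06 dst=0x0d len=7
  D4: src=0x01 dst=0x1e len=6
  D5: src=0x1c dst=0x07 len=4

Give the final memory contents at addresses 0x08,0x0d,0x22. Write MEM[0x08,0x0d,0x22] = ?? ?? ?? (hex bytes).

[0] 0x0b->0x0e len=3 : c9 86 8a
[1] 0x1f->0x01 len=5 : c7 f1 f7 19 cb
[2] 0x1e->0x03 len=3 : e4 c7 f1
[3] 0x06->0x0d len=7 : 53 c3 f0 77 63 c9 86
[4] 0x01->0x1e len=6 : c7 f1 e4 c7 f1 53
[5] 0x1c->0x07 len=4 : e9 a3 c7 f1
query mem[0x08]=0xa3, mem[0x0d]=0x53, mem[0x22]=0xf1

MEM[0x08,0x0d,0x22] = a3 53 f1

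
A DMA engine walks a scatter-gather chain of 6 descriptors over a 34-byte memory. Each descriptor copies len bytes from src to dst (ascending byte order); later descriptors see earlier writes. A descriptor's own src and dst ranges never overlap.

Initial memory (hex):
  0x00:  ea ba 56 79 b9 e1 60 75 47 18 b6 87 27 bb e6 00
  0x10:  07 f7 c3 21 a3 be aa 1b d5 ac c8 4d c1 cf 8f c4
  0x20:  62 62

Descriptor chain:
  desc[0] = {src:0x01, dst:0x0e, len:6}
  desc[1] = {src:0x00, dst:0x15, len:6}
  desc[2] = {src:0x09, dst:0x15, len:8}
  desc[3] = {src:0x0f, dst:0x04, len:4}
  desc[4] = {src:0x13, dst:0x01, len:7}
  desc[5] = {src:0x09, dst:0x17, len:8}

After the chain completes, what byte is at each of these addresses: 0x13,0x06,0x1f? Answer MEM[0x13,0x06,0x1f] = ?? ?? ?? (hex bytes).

  after D0: wrote 6B at 0x0e = ba5679b9e160
  after D1: wrote 6B at 0x15 = eaba5679b9e1
  after D2: wrote 8B at 0x15 = 18b68727bbba5679
  after D3: wrote 4B at 0x04 = 5679b9e1
  after D4: wrote 7B at 0x01 = 60a318b68727bb
  after D5: wrote 8B at 0x17 = 18b68727bbba5679
query mem[0x13]=0x60, mem[0x06]=0x27, mem[0x1f]=0xc4

MEM[0x13,0x06,0x1f] = 60 27 c4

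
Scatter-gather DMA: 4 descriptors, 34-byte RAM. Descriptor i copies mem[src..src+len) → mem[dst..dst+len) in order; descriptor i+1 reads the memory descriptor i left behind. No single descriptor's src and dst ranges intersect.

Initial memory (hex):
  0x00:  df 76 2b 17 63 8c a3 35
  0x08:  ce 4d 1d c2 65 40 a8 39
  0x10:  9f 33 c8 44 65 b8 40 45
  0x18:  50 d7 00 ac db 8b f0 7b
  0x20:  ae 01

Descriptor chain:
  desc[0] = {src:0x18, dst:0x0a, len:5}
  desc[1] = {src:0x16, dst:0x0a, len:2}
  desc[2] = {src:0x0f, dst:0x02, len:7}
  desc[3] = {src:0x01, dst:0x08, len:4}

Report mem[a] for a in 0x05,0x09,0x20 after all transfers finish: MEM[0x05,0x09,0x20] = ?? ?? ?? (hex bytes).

MEM[0x05,0x09,0x20] = c8 39 ae

  after D0: wrote 5B at 0x0a = 50d700acdb
  after D1: wrote 2B at 0x0a = 4045
  after D2: wrote 7B at 0x02 = 399f33c84465b8
  after D3: wrote 4B at 0x08 = 76399f33
query mem[0x05]=0xc8, mem[0x09]=0x39, mem[0x20]=0xae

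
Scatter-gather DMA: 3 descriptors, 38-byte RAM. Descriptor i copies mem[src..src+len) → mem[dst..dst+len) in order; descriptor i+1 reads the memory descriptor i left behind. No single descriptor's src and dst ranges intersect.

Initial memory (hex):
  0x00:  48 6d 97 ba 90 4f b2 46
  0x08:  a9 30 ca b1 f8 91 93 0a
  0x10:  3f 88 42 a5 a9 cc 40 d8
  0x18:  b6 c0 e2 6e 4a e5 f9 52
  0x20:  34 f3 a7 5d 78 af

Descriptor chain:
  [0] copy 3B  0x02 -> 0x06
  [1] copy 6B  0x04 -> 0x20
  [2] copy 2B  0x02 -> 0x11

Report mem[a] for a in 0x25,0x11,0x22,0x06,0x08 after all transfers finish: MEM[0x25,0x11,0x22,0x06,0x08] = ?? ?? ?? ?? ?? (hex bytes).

#0 dst[0x06+3] := {0x97,0xba,0x90}
#1 dst[0x20+6] := {0x90,0x4f,0x97,0xba,0x90,0x30}
#2 dst[0x11+2] := {0x97,0xba}
query mem[0x25]=0x30, mem[0x11]=0x97, mem[0x22]=0x97, mem[0x06]=0x97, mem[0x08]=0x90

MEM[0x25,0x11,0x22,0x06,0x08] = 30 97 97 97 90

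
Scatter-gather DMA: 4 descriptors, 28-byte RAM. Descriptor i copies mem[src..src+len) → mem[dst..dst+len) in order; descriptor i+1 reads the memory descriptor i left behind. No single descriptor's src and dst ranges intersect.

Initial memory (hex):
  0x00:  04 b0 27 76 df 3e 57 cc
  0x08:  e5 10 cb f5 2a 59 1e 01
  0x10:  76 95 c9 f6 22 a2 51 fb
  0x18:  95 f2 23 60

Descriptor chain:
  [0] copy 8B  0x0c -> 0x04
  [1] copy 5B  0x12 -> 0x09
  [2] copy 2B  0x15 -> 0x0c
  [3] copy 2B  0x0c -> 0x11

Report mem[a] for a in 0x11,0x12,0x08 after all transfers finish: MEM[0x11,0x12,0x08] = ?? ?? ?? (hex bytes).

MEM[0x11,0x12,0x08] = a2 51 76

D0: mem[0x04..0x0b] <- [2a 59 1e 01 76 95 c9 f6]
D1: mem[0x09..0x0d] <- [c9 f6 22 a2 51]
D2: mem[0x0c..0x0d] <- [a2 51]
D3: mem[0x11..0x12] <- [a2 51]
query mem[0x11]=0xa2, mem[0x12]=0x51, mem[0x08]=0x76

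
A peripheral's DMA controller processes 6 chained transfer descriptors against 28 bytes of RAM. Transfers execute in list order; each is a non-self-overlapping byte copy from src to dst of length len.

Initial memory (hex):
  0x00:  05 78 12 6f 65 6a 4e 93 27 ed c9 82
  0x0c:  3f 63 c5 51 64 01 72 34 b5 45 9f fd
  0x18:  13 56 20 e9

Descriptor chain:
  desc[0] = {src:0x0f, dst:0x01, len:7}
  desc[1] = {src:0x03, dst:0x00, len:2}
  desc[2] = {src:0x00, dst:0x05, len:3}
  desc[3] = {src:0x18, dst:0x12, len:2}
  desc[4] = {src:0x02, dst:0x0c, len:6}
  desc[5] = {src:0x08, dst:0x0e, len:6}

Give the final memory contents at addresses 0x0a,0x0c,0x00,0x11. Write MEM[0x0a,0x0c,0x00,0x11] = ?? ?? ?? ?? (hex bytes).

  after D0: wrote 7B at 0x01 = 5164017234b545
  after D1: wrote 2B at 0x00 = 0172
  after D2: wrote 3B at 0x05 = 017264
  after D3: wrote 2B at 0x12 = 1356
  after D4: wrote 6B at 0x0c = 640172017264
  after D5: wrote 6B at 0x0e = 27edc9826401
query mem[0x0a]=0xc9, mem[0x0c]=0x64, mem[0x00]=0x01, mem[0x11]=0x82

MEM[0x0a,0x0c,0x00,0x11] = c9 64 01 82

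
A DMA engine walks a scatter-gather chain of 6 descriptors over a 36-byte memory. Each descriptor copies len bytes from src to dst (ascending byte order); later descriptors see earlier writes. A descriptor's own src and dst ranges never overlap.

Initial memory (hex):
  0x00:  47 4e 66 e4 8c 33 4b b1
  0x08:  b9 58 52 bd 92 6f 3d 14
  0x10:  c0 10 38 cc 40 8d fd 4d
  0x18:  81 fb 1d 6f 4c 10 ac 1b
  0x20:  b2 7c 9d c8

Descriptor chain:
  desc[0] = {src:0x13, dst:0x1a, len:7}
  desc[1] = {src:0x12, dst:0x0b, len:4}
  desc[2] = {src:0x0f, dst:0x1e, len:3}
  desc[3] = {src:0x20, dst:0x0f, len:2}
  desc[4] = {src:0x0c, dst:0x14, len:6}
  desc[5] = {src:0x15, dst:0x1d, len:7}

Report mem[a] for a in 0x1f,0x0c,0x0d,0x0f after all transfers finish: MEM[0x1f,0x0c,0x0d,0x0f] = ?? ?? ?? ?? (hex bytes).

MEM[0x1f,0x0c,0x0d,0x0f] = 10 cc 40 10

  after D0: wrote 7B at 0x1a = cc408dfd4d81fb
  after D1: wrote 4B at 0x0b = 38cc408d
  after D2: wrote 3B at 0x1e = 14c010
  after D3: wrote 2B at 0x0f = 107c
  after D4: wrote 6B at 0x14 = cc408d107c10
  after D5: wrote 7B at 0x1d = 408d107c10cc40
query mem[0x1f]=0x10, mem[0x0c]=0xcc, mem[0x0d]=0x40, mem[0x0f]=0x10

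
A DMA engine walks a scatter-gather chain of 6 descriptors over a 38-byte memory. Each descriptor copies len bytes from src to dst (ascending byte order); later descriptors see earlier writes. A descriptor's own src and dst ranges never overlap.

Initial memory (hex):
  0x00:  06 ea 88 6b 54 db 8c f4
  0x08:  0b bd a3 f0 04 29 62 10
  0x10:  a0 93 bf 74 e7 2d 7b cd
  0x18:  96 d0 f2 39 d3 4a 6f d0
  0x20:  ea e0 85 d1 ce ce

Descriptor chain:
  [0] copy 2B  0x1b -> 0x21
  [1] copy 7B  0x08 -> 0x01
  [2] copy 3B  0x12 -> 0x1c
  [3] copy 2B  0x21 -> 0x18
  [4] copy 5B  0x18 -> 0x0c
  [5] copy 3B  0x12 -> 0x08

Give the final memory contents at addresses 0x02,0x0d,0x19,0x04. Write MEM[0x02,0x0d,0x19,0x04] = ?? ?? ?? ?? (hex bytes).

#0 dst[0x21+2] := {0x39,0xd3}
#1 dst[0x01+7] := {0x0b,0xbd,0xa3,0xf0,0x04,0x29,0x62}
#2 dst[0x1c+3] := {0xbf,0x74,0xe7}
#3 dst[0x18+2] := {0x39,0xd3}
#4 dst[0x0c+5] := {0x39,0xd3,0xf2,0x39,0xbf}
#5 dst[0x08+3] := {0xbf,0x74,0xe7}
query mem[0x02]=0xbd, mem[0x0d]=0xd3, mem[0x19]=0xd3, mem[0x04]=0xf0

MEM[0x02,0x0d,0x19,0x04] = bd d3 d3 f0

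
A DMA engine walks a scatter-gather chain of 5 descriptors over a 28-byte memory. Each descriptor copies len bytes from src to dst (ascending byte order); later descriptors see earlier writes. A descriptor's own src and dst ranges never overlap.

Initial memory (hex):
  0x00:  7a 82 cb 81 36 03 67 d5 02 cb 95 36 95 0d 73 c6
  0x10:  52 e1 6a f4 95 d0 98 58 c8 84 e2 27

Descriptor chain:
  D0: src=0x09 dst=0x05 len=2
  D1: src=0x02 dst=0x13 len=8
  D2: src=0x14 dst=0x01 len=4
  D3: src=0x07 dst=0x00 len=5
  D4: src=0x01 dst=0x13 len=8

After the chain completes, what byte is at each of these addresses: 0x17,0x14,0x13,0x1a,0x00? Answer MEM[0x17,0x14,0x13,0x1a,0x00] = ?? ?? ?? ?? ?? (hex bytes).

#0 dst[0x05+2] := {0xcb,0x95}
#1 dst[0x13+8] := {0xcb,0x81,0x36,0xcb,0x95,0xd5,0x02,0xcb}
#2 dst[0x01+4] := {0x81,0x36,0xcb,0x95}
#3 dst[0x00+5] := {0xd5,0x02,0xcb,0x95,0x36}
#4 dst[0x13+8] := {0x02,0xcb,0x95,0x36,0xcb,0x95,0xd5,0x02}
query mem[0x17]=0xcb, mem[0x14]=0xcb, mem[0x13]=0x02, mem[0x1a]=0x02, mem[0x00]=0xd5

MEM[0x17,0x14,0x13,0x1a,0x00] = cb cb 02 02 d5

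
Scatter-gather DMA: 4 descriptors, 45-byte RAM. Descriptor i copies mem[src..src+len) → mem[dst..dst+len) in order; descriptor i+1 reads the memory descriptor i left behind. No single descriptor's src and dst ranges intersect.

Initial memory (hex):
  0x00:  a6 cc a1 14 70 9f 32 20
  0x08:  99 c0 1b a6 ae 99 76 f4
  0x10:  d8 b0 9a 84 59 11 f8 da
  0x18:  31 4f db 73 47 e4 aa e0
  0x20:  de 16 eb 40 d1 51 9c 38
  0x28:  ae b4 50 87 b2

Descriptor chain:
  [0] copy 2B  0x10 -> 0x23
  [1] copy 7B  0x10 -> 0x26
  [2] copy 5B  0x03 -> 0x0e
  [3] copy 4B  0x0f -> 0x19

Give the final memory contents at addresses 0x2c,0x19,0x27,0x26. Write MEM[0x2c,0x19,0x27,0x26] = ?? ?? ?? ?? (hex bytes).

MEM[0x2c,0x19,0x27,0x26] = f8 70 b0 d8

#0 dst[0x23+2] := {0xd8,0xb0}
#1 dst[0x26+7] := {0xd8,0xb0,0x9a,0x84,0x59,0x11,0xf8}
#2 dst[0x0e+5] := {0x14,0x70,0x9f,0x32,0x20}
#3 dst[0x19+4] := {0x70,0x9f,0x32,0x20}
query mem[0x2c]=0xf8, mem[0x19]=0x70, mem[0x27]=0xb0, mem[0x26]=0xd8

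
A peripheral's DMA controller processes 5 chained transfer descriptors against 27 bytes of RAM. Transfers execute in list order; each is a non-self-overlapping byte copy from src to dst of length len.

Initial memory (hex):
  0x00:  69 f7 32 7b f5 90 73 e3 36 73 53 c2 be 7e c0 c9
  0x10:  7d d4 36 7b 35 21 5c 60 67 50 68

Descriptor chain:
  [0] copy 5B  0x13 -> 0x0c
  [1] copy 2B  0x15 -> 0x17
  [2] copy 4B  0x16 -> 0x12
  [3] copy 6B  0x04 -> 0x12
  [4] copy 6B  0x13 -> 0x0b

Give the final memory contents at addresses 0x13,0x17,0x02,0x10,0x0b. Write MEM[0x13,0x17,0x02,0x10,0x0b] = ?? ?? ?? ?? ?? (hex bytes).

MEM[0x13,0x17,0x02,0x10,0x0b] = 90 73 32 5c 90

D0: mem[0x0c..0x10] <- [7b 35 21 5c 60]
D1: mem[0x17..0x18] <- [21 5c]
D2: mem[0x12..0x15] <- [5c 21 5c 50]
D3: mem[0x12..0x17] <- [f5 90 73 e3 36 73]
D4: mem[0x0b..0x10] <- [90 73 e3 36 73 5c]
query mem[0x13]=0x90, mem[0x17]=0x73, mem[0x02]=0x32, mem[0x10]=0x5c, mem[0x0b]=0x90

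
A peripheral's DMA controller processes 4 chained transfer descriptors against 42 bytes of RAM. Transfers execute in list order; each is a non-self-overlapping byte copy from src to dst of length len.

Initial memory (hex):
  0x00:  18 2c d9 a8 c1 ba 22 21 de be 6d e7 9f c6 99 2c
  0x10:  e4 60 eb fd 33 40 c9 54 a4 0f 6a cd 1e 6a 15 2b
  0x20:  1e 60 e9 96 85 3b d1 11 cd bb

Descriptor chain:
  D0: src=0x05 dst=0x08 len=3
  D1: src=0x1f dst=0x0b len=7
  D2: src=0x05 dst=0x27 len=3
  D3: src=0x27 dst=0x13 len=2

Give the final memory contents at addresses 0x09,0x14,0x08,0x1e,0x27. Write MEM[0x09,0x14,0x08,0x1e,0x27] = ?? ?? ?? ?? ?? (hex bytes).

D0: mem[0x08..0x0a] <- [ba 22 21]
D1: mem[0x0b..0x11] <- [2b 1e 60 e9 96 85 3b]
D2: mem[0x27..0x29] <- [ba 22 21]
D3: mem[0x13..0x14] <- [ba 22]
query mem[0x09]=0x22, mem[0x14]=0x22, mem[0x08]=0xba, mem[0x1e]=0x15, mem[0x27]=0xba

MEM[0x09,0x14,0x08,0x1e,0x27] = 22 22 ba 15 ba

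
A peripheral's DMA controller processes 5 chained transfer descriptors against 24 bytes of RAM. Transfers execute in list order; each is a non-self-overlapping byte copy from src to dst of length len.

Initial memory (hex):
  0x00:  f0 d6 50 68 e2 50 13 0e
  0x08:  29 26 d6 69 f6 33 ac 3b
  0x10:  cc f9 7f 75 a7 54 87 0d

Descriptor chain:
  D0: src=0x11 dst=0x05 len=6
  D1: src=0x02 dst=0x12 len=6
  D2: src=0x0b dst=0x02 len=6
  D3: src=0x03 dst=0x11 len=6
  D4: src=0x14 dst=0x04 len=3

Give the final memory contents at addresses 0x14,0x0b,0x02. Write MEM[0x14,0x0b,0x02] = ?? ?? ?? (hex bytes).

#0 dst[0x05+6] := {0xf9,0x7f,0x75,0xa7,0x54,0x87}
#1 dst[0x12+6] := {0x50,0x68,0xe2,0xf9,0x7f,0x75}
#2 dst[0x02+6] := {0x69,0xf6,0x33,0xac,0x3b,0xcc}
#3 dst[0x11+6] := {0xf6,0x33,0xac,0x3b,0xcc,0xa7}
#4 dst[0x04+3] := {0x3b,0xcc,0xa7}
query mem[0x14]=0x3b, mem[0x0b]=0x69, mem[0x02]=0x69

MEM[0x14,0x0b,0x02] = 3b 69 69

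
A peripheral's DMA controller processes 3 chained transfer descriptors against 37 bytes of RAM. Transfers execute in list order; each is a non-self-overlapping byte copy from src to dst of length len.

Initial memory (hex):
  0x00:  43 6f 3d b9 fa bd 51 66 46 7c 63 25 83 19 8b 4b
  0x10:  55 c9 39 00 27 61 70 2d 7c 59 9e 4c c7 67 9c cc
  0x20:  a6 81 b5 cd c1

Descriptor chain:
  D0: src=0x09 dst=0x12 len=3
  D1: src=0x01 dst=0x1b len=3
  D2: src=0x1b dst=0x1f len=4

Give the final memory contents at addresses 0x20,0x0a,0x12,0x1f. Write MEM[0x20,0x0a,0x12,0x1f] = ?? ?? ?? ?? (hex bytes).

MEM[0x20,0x0a,0x12,0x1f] = 3d 63 7c 6f

[0] 0x09->0x12 len=3 : 7c 63 25
[1] 0x01->0x1b len=3 : 6f 3d b9
[2] 0x1b->0x1f len=4 : 6f 3d b9 9c
query mem[0x20]=0x3d, mem[0x0a]=0x63, mem[0x12]=0x7c, mem[0x1f]=0x6f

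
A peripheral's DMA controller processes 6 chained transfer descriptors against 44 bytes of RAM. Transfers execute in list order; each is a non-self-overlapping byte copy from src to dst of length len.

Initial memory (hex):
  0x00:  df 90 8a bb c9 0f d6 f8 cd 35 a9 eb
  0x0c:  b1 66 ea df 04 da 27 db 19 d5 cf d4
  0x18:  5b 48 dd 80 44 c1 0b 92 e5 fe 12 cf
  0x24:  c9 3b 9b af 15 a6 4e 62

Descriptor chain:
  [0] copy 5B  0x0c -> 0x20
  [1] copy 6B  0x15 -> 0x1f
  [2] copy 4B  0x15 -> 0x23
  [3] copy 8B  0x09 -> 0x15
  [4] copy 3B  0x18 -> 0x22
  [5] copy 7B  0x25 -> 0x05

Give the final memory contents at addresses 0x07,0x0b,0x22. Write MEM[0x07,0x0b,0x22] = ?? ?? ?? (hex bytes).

D0: mem[0x20..0x24] <- [b1 66 ea df 04]
D1: mem[0x1f..0x24] <- [d5 cf d4 5b 48 dd]
D2: mem[0x23..0x26] <- [d5 cf d4 5b]
D3: mem[0x15..0x1c] <- [35 a9 eb b1 66 ea df 04]
D4: mem[0x22..0x24] <- [b1 66 ea]
D5: mem[0x05..0x0b] <- [d4 5b af 15 a6 4e 62]
query mem[0x07]=0xaf, mem[0x0b]=0x62, mem[0x22]=0xb1

MEM[0x07,0x0b,0x22] = af 62 b1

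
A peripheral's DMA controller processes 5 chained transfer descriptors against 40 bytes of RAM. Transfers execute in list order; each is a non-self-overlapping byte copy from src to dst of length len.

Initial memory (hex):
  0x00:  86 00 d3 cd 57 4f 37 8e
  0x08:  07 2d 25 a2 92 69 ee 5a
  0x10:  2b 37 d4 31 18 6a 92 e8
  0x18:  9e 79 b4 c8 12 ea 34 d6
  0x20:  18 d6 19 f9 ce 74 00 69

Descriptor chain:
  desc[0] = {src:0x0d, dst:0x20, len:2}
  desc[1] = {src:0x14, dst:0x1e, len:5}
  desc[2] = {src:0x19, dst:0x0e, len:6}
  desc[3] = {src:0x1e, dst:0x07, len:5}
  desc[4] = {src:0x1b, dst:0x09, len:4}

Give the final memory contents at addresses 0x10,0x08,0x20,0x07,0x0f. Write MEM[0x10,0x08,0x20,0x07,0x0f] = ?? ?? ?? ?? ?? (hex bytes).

MEM[0x10,0x08,0x20,0x07,0x0f] = c8 6a 92 18 b4

[0] 0x0d->0x20 len=2 : 69 ee
[1] 0x14->0x1e len=5 : 18 6a 92 e8 9e
[2] 0x19->0x0e len=6 : 79 b4 c8 12 ea 18
[3] 0x1e->0x07 len=5 : 18 6a 92 e8 9e
[4] 0x1b->0x09 len=4 : c8 12 ea 18
query mem[0x10]=0xc8, mem[0x08]=0x6a, mem[0x20]=0x92, mem[0x07]=0x18, mem[0x0f]=0xb4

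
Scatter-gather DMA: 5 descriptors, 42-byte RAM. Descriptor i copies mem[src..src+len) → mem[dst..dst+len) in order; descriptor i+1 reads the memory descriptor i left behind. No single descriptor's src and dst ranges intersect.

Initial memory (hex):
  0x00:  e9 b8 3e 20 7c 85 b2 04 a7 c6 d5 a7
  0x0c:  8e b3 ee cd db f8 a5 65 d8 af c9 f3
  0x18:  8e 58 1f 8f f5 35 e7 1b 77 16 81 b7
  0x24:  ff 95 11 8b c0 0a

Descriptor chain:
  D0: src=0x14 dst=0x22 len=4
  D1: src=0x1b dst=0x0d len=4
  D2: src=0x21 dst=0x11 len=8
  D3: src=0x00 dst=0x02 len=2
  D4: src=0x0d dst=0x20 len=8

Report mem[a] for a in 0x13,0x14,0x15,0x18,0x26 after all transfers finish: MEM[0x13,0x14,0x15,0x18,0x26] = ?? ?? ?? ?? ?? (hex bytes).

MEM[0x13,0x14,0x15,0x18,0x26] = af c9 f3 c0 af

D0: mem[0x22..0x25] <- [d8 af c9 f3]
D1: mem[0x0d..0x10] <- [8f f5 35 e7]
D2: mem[0x11..0x18] <- [16 d8 af c9 f3 11 8b c0]
D3: mem[0x02..0x03] <- [e9 b8]
D4: mem[0x20..0x27] <- [8f f5 35 e7 16 d8 af c9]
query mem[0x13]=0xaf, mem[0x14]=0xc9, mem[0x15]=0xf3, mem[0x18]=0xc0, mem[0x26]=0xaf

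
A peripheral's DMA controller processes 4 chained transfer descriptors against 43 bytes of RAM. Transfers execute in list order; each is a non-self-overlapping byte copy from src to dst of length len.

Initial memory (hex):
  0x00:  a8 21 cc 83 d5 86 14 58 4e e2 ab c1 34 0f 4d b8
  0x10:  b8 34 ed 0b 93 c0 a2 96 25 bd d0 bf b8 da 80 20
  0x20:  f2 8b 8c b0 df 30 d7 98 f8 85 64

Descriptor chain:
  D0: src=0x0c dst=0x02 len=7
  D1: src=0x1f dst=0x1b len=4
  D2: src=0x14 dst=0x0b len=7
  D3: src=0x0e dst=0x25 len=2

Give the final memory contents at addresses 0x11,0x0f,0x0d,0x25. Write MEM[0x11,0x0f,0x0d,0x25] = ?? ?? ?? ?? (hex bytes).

MEM[0x11,0x0f,0x0d,0x25] = d0 25 a2 96

D0: mem[0x02..0x08] <- [34 0f 4d b8 b8 34 ed]
D1: mem[0x1b..0x1e] <- [20 f2 8b 8c]
D2: mem[0x0b..0x11] <- [93 c0 a2 96 25 bd d0]
D3: mem[0x25..0x26] <- [96 25]
query mem[0x11]=0xd0, mem[0x0f]=0x25, mem[0x0d]=0xa2, mem[0x25]=0x96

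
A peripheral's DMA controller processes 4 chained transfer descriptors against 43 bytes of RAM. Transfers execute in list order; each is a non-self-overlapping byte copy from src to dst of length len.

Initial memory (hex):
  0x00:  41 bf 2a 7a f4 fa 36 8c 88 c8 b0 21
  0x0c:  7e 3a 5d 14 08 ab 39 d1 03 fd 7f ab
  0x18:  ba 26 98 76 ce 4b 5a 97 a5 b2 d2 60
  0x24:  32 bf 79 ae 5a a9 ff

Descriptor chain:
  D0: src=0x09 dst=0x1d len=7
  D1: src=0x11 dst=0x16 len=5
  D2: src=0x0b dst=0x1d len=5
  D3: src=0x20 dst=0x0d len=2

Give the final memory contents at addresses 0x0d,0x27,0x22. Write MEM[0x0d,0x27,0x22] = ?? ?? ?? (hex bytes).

MEM[0x0d,0x27,0x22] = 5d ae 5d

D0: mem[0x1d..0x23] <- [c8 b0 21 7e 3a 5d 14]
D1: mem[0x16..0x1a] <- [ab 39 d1 03 fd]
D2: mem[0x1d..0x21] <- [21 7e 3a 5d 14]
D3: mem[0x0d..0x0e] <- [5d 14]
query mem[0x0d]=0x5d, mem[0x27]=0xae, mem[0x22]=0x5d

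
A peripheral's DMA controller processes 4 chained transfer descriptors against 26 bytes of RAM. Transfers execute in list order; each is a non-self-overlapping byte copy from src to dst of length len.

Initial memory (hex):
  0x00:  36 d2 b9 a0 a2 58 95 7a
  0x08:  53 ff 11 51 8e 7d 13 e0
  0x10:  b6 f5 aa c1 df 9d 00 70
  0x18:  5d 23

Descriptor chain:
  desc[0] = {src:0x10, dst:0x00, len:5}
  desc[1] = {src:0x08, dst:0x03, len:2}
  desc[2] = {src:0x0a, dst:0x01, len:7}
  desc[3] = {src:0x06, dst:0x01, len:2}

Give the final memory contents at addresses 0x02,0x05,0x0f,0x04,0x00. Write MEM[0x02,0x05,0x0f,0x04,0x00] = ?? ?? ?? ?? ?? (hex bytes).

MEM[0x02,0x05,0x0f,0x04,0x00] = b6 13 e0 7d b6

#0 dst[0x00+5] := {0xb6,0xf5,0xaa,0xc1,0xdf}
#1 dst[0x03+2] := {0x53,0xff}
#2 dst[0x01+7] := {0x11,0x51,0x8e,0x7d,0x13,0xe0,0xb6}
#3 dst[0x01+2] := {0xe0,0xb6}
query mem[0x02]=0xb6, mem[0x05]=0x13, mem[0x0f]=0xe0, mem[0x04]=0x7d, mem[0x00]=0xb6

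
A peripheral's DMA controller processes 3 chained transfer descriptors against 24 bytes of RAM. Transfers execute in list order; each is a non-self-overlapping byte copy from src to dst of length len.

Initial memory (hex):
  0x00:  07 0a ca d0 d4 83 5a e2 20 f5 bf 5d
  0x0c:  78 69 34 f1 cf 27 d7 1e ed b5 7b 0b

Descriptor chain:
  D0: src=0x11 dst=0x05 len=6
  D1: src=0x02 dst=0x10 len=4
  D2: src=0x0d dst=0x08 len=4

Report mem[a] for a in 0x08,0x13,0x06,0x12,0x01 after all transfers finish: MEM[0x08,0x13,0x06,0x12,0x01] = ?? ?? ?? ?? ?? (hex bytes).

MEM[0x08,0x13,0x06,0x12,0x01] = 69 27 d7 d4 0a

D0: mem[0x05..0x0a] <- [27 d7 1e ed b5 7b]
D1: mem[0x10..0x13] <- [ca d0 d4 27]
D2: mem[0x08..0x0b] <- [69 34 f1 ca]
query mem[0x08]=0x69, mem[0x13]=0x27, mem[0x06]=0xd7, mem[0x12]=0xd4, mem[0x01]=0x0a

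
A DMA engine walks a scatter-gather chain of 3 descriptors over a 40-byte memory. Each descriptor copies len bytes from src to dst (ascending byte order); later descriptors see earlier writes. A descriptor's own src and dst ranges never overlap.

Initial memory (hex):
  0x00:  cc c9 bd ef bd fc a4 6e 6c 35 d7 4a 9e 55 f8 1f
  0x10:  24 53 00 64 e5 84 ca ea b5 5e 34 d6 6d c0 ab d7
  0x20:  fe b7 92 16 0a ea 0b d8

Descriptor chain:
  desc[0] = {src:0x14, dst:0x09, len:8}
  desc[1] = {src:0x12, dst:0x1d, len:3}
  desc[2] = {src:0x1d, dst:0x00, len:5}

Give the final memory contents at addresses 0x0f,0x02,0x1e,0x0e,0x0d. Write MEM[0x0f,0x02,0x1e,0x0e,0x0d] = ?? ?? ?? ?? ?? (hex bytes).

MEM[0x0f,0x02,0x1e,0x0e,0x0d] = 34 e5 64 5e b5

  after D0: wrote 8B at 0x09 = e584caeab55e34d6
  after D1: wrote 3B at 0x1d = 0064e5
  after D2: wrote 5B at 0x00 = 0064e5feb7
query mem[0x0f]=0x34, mem[0x02]=0xe5, mem[0x1e]=0x64, mem[0x0e]=0x5e, mem[0x0d]=0xb5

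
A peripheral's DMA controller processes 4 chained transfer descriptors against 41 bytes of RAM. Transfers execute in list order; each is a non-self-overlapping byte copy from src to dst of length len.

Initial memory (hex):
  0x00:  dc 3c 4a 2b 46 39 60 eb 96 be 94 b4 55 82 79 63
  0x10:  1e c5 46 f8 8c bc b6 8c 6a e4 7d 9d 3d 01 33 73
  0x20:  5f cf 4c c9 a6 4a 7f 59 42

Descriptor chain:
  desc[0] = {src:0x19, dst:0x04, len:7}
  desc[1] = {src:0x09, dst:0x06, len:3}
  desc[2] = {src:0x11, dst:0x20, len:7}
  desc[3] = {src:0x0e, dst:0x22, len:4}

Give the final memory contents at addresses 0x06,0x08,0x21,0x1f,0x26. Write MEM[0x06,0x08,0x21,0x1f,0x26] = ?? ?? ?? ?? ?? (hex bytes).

D0: mem[0x04..0x0a] <- [e4 7d 9d 3d 01 33 73]
D1: mem[0x06..0x08] <- [33 73 b4]
D2: mem[0x20..0x26] <- [c5 46 f8 8c bc b6 8c]
D3: mem[0x22..0x25] <- [79 63 1e c5]
query mem[0x06]=0x33, mem[0x08]=0xb4, mem[0x21]=0x46, mem[0x1f]=0x73, mem[0x26]=0x8c

MEM[0x06,0x08,0x21,0x1f,0x26] = 33 b4 46 73 8c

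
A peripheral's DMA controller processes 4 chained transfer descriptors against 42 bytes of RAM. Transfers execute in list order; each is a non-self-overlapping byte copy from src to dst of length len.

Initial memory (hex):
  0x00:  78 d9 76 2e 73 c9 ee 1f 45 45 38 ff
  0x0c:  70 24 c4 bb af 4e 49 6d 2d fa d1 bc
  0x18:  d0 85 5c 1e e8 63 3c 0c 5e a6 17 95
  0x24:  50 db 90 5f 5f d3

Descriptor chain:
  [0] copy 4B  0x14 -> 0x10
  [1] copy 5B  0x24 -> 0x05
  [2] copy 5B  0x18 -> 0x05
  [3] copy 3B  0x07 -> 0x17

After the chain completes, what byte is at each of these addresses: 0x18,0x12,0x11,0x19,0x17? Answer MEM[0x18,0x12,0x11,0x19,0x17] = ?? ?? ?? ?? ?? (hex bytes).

[0] 0x14->0x10 len=4 : 2d fa d1 bc
[1] 0x24->0x05 len=5 : 50 db 90 5f 5f
[2] 0x18->0x05 len=5 : d0 85 5c 1e e8
[3] 0x07->0x17 len=3 : 5c 1e e8
query mem[0x18]=0x1e, mem[0x12]=0xd1, mem[0x11]=0xfa, mem[0x19]=0xe8, mem[0x17]=0x5c

MEM[0x18,0x12,0x11,0x19,0x17] = 1e d1 fa e8 5c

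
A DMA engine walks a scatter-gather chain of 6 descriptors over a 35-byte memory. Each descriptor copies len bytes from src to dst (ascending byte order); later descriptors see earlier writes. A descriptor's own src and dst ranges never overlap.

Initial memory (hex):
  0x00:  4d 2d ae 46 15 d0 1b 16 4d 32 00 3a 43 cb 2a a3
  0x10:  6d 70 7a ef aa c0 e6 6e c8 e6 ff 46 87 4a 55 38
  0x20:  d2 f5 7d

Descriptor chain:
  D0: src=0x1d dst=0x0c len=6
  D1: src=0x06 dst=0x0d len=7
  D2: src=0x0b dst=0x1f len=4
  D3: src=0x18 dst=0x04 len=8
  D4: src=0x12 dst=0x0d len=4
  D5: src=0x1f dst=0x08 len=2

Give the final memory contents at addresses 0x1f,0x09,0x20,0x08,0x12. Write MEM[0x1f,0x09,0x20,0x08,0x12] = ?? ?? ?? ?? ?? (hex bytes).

MEM[0x1f,0x09,0x20,0x08,0x12] = 3a 4a 4a 3a 3a

D0: mem[0x0c..0x11] <- [4a 55 38 d2 f5 7d]
D1: mem[0x0d..0x13] <- [1b 16 4d 32 00 3a 4a]
D2: mem[0x1f..0x22] <- [3a 4a 1b 16]
D3: mem[0x04..0x0b] <- [c8 e6 ff 46 87 4a 55 3a]
D4: mem[0x0d..0x10] <- [3a 4a aa c0]
D5: mem[0x08..0x09] <- [3a 4a]
query mem[0x1f]=0x3a, mem[0x09]=0x4a, mem[0x20]=0x4a, mem[0x08]=0x3a, mem[0x12]=0x3a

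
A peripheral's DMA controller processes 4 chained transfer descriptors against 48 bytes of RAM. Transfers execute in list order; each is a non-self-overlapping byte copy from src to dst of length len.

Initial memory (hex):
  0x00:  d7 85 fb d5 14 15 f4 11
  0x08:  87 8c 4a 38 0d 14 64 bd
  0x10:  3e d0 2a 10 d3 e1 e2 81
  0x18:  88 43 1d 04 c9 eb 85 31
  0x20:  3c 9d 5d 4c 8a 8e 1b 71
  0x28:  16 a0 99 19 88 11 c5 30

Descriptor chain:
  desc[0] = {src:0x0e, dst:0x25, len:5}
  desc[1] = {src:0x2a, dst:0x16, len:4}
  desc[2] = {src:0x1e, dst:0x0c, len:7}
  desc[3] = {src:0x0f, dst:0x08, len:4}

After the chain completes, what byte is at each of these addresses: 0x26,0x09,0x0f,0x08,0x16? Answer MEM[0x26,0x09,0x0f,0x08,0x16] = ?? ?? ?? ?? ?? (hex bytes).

[0] 0x0e->0x25 len=5 : 64 bd 3e d0 2a
[1] 0x2a->0x16 len=4 : 99 19 88 11
[2] 0x1e->0x0c len=7 : 85 31 3c 9d 5d 4c 8a
[3] 0x0f->0x08 len=4 : 9d 5d 4c 8a
query mem[0x26]=0xbd, mem[0x09]=0x5d, mem[0x0f]=0x9d, mem[0x08]=0x9d, mem[0x16]=0x99

MEM[0x26,0x09,0x0f,0x08,0x16] = bd 5d 9d 9d 99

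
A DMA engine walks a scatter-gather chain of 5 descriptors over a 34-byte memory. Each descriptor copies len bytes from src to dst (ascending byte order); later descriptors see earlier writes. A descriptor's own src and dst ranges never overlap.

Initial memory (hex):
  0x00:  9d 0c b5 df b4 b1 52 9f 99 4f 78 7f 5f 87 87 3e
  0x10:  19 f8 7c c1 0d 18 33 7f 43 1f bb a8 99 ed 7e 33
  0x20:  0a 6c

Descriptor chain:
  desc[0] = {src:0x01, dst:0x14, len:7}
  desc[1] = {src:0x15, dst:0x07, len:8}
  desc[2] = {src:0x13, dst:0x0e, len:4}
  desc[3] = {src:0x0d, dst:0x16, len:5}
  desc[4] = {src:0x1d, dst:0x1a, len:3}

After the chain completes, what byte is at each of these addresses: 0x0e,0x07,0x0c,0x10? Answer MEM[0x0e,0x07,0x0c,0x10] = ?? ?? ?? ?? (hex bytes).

MEM[0x0e,0x07,0x0c,0x10] = c1 b5 9f b5

#0 dst[0x14+7] := {0x0c,0xb5,0xdf,0xb4,0xb1,0x52,0x9f}
#1 dst[0x07+8] := {0xb5,0xdf,0xb4,0xb1,0x52,0x9f,0xa8,0x99}
#2 dst[0x0e+4] := {0xc1,0x0c,0xb5,0xdf}
#3 dst[0x16+5] := {0xa8,0xc1,0x0c,0xb5,0xdf}
#4 dst[0x1a+3] := {0xed,0x7e,0x33}
query mem[0x0e]=0xc1, mem[0x07]=0xb5, mem[0x0c]=0x9f, mem[0x10]=0xb5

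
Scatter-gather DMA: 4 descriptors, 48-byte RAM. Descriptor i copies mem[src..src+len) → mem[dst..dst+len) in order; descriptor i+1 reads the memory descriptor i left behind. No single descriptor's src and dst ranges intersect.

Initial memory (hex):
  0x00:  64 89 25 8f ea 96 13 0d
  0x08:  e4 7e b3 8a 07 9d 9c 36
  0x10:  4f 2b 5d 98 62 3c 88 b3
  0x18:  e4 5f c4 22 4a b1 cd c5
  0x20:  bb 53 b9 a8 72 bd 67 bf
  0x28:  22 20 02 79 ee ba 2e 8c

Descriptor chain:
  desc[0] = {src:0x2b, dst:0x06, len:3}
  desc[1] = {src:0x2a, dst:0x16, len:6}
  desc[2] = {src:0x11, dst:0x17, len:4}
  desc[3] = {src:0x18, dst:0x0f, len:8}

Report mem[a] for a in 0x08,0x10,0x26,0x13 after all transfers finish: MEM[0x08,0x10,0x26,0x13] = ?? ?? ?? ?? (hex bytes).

MEM[0x08,0x10,0x26,0x13] = ba 98 67 4a

[0] 0x2b->0x06 len=3 : 79 ee ba
[1] 0x2a->0x16 len=6 : 02 79 ee ba 2e 8c
[2] 0x11->0x17 len=4 : 2b 5d 98 62
[3] 0x18->0x0f len=8 : 5d 98 62 8c 4a b1 cd c5
query mem[0x08]=0xba, mem[0x10]=0x98, mem[0x26]=0x67, mem[0x13]=0x4a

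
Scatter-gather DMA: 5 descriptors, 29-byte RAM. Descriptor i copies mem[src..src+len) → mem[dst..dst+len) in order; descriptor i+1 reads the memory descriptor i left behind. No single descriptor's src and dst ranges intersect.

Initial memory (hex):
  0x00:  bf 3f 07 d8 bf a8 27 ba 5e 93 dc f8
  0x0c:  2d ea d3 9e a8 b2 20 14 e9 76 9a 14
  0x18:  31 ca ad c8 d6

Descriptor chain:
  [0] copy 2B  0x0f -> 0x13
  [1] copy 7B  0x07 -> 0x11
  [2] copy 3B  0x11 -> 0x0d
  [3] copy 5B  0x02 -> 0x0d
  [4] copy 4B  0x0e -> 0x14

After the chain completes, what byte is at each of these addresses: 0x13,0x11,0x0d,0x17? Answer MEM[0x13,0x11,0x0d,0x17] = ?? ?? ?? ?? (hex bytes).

#0 dst[0x13+2] := {0x9e,0xa8}
#1 dst[0x11+7] := {0xba,0x5e,0x93,0xdc,0xf8,0x2d,0xea}
#2 dst[0x0d+3] := {0xba,0x5e,0x93}
#3 dst[0x0d+5] := {0x07,0xd8,0xbf,0xa8,0x27}
#4 dst[0x14+4] := {0xd8,0xbf,0xa8,0x27}
query mem[0x13]=0x93, mem[0x11]=0x27, mem[0x0d]=0x07, mem[0x17]=0x27

MEM[0x13,0x11,0x0d,0x17] = 93 27 07 27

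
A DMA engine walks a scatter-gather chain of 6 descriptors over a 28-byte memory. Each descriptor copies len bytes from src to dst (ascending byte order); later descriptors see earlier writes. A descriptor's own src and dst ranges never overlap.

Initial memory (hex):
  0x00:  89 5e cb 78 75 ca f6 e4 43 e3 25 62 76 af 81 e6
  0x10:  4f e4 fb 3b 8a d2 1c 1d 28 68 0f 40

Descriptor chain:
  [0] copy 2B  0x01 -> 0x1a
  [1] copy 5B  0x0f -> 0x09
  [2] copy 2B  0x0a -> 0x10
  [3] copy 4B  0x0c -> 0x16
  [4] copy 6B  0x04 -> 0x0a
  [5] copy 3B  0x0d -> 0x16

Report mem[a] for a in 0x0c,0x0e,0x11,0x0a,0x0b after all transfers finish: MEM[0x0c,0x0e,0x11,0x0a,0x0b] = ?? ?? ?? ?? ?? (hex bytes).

D0: mem[0x1a..0x1b] <- [5e cb]
D1: mem[0x09..0x0d] <- [e6 4f e4 fb 3b]
D2: mem[0x10..0x11] <- [4f e4]
D3: mem[0x16..0x19] <- [fb 3b 81 e6]
D4: mem[0x0a..0x0f] <- [75 ca f6 e4 43 e6]
D5: mem[0x16..0x18] <- [e4 43 e6]
query mem[0x0c]=0xf6, mem[0x0e]=0x43, mem[0x11]=0xe4, mem[0x0a]=0x75, mem[0x0b]=0xca

MEM[0x0c,0x0e,0x11,0x0a,0x0b] = f6 43 e4 75 ca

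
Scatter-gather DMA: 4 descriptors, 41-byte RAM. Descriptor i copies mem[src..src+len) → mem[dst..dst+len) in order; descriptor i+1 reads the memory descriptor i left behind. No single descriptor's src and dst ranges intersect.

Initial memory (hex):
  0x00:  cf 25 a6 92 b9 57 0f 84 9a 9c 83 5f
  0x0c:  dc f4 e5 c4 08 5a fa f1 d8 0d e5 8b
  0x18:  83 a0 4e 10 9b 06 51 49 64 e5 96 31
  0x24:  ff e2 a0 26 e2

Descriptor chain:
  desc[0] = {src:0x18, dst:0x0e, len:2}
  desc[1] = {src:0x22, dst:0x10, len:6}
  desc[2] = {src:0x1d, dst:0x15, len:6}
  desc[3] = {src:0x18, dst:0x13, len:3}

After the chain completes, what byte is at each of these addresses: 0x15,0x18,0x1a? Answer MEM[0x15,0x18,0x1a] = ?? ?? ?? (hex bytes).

D0: mem[0x0e..0x0f] <- [83 a0]
D1: mem[0x10..0x15] <- [96 31 ff e2 a0 26]
D2: mem[0x15..0x1a] <- [06 51 49 64 e5 96]
D3: mem[0x13..0x15] <- [64 e5 96]
query mem[0x15]=0x96, mem[0x18]=0x64, mem[0x1a]=0x96

MEM[0x15,0x18,0x1a] = 96 64 96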